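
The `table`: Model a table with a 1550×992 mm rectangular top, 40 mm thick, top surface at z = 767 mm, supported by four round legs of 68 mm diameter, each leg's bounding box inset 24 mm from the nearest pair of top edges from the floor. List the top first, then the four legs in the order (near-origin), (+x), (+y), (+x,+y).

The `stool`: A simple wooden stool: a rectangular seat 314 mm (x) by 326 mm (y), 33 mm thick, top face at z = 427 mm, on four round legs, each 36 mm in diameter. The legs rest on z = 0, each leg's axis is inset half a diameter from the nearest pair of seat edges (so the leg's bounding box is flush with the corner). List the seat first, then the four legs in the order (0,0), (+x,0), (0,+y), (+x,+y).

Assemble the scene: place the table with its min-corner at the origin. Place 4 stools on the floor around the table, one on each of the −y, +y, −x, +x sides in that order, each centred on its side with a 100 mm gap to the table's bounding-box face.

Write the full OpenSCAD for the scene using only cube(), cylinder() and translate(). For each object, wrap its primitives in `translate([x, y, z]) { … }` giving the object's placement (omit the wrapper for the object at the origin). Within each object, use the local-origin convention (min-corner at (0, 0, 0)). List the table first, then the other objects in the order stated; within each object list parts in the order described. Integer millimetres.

translate([0, 0, 727]) cube([1550, 992, 40]);
translate([58, 58, 0]) cylinder(h = 727, r = 34);
translate([1492, 58, 0]) cylinder(h = 727, r = 34);
translate([58, 934, 0]) cylinder(h = 727, r = 34);
translate([1492, 934, 0]) cylinder(h = 727, r = 34);
translate([618, -426, 0]) {
  translate([0, 0, 394]) cube([314, 326, 33]);
  translate([18, 18, 0]) cylinder(h = 394, r = 18);
  translate([296, 18, 0]) cylinder(h = 394, r = 18);
  translate([18, 308, 0]) cylinder(h = 394, r = 18);
  translate([296, 308, 0]) cylinder(h = 394, r = 18);
}
translate([618, 1092, 0]) {
  translate([0, 0, 394]) cube([314, 326, 33]);
  translate([18, 18, 0]) cylinder(h = 394, r = 18);
  translate([296, 18, 0]) cylinder(h = 394, r = 18);
  translate([18, 308, 0]) cylinder(h = 394, r = 18);
  translate([296, 308, 0]) cylinder(h = 394, r = 18);
}
translate([-414, 333, 0]) {
  translate([0, 0, 394]) cube([314, 326, 33]);
  translate([18, 18, 0]) cylinder(h = 394, r = 18);
  translate([296, 18, 0]) cylinder(h = 394, r = 18);
  translate([18, 308, 0]) cylinder(h = 394, r = 18);
  translate([296, 308, 0]) cylinder(h = 394, r = 18);
}
translate([1650, 333, 0]) {
  translate([0, 0, 394]) cube([314, 326, 33]);
  translate([18, 18, 0]) cylinder(h = 394, r = 18);
  translate([296, 18, 0]) cylinder(h = 394, r = 18);
  translate([18, 308, 0]) cylinder(h = 394, r = 18);
  translate([296, 308, 0]) cylinder(h = 394, r = 18);
}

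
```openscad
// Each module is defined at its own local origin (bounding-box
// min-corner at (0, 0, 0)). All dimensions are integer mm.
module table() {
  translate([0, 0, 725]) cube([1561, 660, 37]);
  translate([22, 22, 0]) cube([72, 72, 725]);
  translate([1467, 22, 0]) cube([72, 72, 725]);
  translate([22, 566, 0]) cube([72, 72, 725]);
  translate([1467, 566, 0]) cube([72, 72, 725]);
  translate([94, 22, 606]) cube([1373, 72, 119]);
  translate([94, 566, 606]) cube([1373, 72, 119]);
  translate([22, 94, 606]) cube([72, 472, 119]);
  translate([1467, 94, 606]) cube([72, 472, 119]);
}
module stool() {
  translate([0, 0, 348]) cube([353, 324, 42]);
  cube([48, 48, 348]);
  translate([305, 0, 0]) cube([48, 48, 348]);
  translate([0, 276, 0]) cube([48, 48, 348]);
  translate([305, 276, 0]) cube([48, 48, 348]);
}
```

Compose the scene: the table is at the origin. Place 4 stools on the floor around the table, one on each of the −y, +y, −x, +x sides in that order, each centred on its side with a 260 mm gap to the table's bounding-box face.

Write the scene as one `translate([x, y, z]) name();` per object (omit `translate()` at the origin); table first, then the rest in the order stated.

table();
translate([604, -584, 0]) stool();
translate([604, 920, 0]) stool();
translate([-613, 168, 0]) stool();
translate([1821, 168, 0]) stool();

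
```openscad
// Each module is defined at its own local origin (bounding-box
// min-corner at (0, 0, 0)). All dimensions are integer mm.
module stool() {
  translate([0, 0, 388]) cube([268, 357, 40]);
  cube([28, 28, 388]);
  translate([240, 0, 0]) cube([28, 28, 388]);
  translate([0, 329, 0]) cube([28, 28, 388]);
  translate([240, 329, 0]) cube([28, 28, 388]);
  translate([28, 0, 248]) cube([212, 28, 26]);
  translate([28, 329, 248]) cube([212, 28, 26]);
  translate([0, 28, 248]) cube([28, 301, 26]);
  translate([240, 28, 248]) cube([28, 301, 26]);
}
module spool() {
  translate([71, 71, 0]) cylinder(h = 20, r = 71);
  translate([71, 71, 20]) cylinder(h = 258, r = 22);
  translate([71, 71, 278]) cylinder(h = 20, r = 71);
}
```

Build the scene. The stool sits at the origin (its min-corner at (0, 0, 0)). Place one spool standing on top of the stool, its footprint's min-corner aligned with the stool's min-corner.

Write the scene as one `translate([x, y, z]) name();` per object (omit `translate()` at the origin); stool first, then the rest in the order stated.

stool();
translate([0, 0, 428]) spool();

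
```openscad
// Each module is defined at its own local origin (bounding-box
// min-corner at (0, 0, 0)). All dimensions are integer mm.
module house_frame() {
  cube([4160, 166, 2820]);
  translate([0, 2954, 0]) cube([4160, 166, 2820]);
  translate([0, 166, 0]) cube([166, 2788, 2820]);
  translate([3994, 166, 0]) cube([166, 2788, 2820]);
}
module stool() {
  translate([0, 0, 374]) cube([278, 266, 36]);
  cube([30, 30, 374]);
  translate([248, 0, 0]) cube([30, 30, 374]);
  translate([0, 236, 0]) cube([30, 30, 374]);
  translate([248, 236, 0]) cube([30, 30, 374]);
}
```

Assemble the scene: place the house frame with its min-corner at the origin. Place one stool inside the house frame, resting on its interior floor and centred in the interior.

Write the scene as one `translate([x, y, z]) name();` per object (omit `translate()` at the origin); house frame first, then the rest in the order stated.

house_frame();
translate([1941, 1427, 0]) stool();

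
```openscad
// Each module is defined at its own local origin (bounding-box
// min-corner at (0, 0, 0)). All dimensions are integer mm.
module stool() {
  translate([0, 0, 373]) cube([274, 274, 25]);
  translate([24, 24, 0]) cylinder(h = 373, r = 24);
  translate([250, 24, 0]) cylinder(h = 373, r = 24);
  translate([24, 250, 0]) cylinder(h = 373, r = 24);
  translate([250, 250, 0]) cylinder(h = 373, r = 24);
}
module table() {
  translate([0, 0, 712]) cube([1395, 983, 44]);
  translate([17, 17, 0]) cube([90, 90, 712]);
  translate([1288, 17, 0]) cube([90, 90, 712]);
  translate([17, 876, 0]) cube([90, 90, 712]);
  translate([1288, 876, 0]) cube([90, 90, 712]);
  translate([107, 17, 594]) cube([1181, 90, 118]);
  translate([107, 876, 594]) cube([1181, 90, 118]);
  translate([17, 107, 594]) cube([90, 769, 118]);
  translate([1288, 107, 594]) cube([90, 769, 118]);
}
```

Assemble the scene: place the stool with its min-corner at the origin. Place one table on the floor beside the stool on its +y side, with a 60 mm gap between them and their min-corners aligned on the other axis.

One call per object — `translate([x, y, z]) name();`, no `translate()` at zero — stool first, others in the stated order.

stool();
translate([0, 334, 0]) table();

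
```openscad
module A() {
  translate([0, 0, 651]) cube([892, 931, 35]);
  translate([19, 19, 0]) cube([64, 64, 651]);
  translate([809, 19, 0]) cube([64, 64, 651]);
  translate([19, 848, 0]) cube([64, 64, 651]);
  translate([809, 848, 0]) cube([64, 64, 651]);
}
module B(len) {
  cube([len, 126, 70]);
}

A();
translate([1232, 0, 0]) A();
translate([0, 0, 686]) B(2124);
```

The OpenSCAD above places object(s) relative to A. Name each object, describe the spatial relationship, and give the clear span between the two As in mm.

A is a table. B is a beam. A beam spans the tops of two tables. The clear span between the two tables is 340 mm.

Second table starts at x = 1232; first ends at x = 892; clear span = 1232 − 892 = 340 mm.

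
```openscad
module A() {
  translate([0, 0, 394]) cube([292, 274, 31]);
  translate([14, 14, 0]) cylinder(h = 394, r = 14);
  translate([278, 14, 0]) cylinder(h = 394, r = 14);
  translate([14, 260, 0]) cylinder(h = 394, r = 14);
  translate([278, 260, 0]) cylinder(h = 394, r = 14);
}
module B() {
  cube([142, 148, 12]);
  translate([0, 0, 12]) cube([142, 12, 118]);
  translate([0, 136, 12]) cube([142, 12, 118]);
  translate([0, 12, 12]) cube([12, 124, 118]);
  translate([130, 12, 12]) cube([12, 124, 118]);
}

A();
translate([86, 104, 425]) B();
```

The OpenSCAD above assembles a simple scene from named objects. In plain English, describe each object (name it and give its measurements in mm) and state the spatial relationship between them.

A is a four-legged stool. The seat is 292×274 mm, 31 mm thick, top at z = 425 mm. It stands on four round legs, each 28 mm in diameter, from z = 0 to the seat underside, each leg's axis is inset half a diameter from the nearest pair of seat edges (so the leg's bounding box is flush with the corner).

B is an open-topped rectangular box: outside dimensions 142×148×130 mm, with a uniform wall and base thickness of 12 mm. The base is a full 142×148 slab on the floor; four walls sit on top of the base. The front and back walls (the −y and +y sides) span the full width; the two side walls fit between them.

The open box is on top of the stool.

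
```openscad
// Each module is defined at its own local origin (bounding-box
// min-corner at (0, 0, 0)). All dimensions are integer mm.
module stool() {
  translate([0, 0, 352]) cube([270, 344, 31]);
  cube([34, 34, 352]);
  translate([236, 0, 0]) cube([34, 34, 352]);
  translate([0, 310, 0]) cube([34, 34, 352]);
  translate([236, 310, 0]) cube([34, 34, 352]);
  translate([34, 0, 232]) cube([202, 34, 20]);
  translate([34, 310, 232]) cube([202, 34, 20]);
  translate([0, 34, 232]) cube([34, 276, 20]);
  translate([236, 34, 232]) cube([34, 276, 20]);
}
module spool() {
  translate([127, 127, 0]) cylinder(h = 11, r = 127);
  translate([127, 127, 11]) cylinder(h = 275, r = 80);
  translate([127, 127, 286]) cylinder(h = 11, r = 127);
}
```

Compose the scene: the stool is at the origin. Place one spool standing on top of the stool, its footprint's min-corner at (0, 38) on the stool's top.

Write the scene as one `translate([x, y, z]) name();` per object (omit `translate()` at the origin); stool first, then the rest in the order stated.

stool();
translate([0, 38, 383]) spool();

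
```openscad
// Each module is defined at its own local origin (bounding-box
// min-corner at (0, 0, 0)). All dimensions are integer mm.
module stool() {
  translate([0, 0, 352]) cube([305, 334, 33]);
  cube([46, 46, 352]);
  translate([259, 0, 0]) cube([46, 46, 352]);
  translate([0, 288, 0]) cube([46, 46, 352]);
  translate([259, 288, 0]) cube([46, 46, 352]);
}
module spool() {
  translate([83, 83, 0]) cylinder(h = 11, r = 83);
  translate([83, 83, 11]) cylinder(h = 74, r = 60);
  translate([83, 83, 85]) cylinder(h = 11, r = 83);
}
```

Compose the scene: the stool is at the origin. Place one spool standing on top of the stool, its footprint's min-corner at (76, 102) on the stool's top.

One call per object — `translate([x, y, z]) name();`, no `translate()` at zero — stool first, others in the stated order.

stool();
translate([76, 102, 385]) spool();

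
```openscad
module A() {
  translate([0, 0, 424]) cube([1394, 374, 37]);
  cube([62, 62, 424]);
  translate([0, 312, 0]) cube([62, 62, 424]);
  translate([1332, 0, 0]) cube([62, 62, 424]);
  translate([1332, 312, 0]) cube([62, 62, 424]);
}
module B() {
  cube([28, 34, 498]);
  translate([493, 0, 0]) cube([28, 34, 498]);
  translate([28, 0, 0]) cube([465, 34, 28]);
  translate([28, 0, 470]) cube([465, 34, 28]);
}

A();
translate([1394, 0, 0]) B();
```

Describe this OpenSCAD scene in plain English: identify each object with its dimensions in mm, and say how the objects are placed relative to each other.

A is a bench: a 1394×374 mm seat slab, 37 mm thick, top at z = 461 mm, on four 62×62 mm square legs flush with the seat corners and standing on z = 0.

B is a picture frame with a 465×442 mm rectangular opening (x by z) and a uniform 28 mm border on every side. Frame depth is 34 mm along y. It is built from two vertical stiles running the full outside height and two horizontal rails spanning the gap between the stiles.

The picture frame is against the bench's +x side, with their −y faces flush.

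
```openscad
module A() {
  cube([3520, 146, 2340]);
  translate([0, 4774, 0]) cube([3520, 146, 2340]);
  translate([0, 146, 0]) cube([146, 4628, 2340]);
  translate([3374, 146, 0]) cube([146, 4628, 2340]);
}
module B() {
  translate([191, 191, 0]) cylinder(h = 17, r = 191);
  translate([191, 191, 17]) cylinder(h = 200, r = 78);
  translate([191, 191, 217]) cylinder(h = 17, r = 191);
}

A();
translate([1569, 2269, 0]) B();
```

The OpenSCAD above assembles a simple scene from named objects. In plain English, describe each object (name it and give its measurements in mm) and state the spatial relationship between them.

A is the wall frame of a small rectangular building: four walls, each 2340 mm tall and 146 mm thick, enclosing a footprint 3520 mm (x) by 4920 mm (y) outside-to-outside, with no floor or roof. The front and back walls (the −y and +y sides) span the full width; the two side walls fit between them.

B is a spool: two coaxial disc flanges of radius 191 mm and thickness 17 mm, joined by a core cylinder of radius 78 mm and height 200 mm. The lower flange rests on z = 0 and the three cylinders share a vertical axis.

The spool sits inside the house frame, centred.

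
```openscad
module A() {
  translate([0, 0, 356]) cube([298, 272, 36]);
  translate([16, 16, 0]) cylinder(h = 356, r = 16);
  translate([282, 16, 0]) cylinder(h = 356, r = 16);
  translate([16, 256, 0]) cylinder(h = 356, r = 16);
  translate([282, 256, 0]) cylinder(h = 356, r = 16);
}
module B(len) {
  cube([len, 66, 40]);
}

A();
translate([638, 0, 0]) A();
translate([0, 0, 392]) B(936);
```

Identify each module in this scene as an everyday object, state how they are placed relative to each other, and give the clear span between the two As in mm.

Second stool starts at x = 638; first ends at x = 298; clear span = 638 − 298 = 340 mm.

A is a stool. B is a beam. A beam spans the tops of two stools. The clear span between the two stools is 340 mm.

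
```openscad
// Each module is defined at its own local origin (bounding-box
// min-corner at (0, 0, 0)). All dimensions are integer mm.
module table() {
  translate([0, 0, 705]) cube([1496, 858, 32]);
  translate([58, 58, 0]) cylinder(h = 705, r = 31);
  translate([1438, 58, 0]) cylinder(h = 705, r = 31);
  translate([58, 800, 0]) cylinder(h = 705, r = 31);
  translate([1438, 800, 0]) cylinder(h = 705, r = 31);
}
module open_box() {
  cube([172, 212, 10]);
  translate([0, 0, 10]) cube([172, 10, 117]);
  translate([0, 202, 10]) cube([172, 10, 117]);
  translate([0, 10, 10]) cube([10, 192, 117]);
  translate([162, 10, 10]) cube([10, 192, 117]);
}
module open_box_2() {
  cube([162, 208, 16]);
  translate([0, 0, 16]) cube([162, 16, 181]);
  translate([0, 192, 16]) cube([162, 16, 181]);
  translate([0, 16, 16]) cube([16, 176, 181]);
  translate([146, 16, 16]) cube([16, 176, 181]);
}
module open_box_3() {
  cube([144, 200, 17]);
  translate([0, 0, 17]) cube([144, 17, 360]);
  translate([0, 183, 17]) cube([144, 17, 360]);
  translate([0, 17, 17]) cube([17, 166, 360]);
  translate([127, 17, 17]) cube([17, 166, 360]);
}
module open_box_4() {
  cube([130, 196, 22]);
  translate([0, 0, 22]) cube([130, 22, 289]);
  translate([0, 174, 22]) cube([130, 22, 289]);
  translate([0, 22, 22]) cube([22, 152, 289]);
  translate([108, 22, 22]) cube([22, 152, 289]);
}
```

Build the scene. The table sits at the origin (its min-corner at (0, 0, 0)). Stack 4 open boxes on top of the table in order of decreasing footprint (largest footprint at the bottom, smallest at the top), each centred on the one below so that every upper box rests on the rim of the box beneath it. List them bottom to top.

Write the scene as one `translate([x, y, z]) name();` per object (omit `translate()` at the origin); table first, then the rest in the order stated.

table();
translate([662, 323, 737]) open_box();
translate([667, 325, 864]) open_box_2();
translate([676, 329, 1061]) open_box_3();
translate([683, 331, 1438]) open_box_4();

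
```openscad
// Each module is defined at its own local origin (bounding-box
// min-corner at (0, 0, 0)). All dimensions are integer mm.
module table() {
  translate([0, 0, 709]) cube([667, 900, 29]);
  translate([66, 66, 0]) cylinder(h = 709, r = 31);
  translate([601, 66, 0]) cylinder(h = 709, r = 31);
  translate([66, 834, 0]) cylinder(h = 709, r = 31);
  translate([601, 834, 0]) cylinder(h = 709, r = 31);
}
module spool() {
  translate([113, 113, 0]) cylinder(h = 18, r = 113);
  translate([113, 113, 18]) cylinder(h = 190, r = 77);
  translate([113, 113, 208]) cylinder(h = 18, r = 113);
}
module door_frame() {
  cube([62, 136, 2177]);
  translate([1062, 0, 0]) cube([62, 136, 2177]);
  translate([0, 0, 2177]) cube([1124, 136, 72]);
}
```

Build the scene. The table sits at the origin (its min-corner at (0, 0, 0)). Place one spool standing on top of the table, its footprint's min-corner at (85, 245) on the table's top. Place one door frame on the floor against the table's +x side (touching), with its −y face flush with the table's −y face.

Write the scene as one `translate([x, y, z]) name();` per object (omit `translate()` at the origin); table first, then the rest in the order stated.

table();
translate([85, 245, 738]) spool();
translate([667, 0, 0]) door_frame();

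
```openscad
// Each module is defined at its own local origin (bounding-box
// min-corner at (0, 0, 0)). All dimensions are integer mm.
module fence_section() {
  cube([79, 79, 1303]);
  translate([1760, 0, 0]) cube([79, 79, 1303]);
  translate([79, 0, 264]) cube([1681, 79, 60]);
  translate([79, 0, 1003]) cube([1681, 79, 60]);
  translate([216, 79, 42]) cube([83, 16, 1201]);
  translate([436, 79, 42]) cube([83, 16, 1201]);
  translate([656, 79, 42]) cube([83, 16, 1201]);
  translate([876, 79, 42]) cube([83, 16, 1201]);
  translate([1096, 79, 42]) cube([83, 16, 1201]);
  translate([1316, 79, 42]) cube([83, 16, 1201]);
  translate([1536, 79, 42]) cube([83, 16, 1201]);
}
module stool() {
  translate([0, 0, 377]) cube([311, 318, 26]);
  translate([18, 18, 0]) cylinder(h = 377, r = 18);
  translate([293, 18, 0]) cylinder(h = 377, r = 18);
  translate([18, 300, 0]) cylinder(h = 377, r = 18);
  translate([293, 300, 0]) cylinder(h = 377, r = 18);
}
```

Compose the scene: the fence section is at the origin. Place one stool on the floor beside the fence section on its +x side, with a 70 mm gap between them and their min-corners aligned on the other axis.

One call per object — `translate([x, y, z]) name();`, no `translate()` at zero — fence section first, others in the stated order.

fence_section();
translate([1909, 0, 0]) stool();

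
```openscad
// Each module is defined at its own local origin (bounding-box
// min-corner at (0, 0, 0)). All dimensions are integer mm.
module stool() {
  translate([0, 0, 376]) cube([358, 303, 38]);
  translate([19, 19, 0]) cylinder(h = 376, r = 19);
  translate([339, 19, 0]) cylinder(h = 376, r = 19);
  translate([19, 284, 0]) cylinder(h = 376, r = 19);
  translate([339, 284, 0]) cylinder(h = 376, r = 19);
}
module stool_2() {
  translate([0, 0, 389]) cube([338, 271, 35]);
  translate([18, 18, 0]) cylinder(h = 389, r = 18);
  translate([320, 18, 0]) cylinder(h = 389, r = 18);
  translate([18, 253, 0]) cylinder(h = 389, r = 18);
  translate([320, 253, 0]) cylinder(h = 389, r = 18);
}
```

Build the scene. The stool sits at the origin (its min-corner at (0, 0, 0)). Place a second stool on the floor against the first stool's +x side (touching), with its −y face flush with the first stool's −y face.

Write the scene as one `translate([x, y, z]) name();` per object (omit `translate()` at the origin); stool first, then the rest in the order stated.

stool();
translate([358, 0, 0]) stool_2();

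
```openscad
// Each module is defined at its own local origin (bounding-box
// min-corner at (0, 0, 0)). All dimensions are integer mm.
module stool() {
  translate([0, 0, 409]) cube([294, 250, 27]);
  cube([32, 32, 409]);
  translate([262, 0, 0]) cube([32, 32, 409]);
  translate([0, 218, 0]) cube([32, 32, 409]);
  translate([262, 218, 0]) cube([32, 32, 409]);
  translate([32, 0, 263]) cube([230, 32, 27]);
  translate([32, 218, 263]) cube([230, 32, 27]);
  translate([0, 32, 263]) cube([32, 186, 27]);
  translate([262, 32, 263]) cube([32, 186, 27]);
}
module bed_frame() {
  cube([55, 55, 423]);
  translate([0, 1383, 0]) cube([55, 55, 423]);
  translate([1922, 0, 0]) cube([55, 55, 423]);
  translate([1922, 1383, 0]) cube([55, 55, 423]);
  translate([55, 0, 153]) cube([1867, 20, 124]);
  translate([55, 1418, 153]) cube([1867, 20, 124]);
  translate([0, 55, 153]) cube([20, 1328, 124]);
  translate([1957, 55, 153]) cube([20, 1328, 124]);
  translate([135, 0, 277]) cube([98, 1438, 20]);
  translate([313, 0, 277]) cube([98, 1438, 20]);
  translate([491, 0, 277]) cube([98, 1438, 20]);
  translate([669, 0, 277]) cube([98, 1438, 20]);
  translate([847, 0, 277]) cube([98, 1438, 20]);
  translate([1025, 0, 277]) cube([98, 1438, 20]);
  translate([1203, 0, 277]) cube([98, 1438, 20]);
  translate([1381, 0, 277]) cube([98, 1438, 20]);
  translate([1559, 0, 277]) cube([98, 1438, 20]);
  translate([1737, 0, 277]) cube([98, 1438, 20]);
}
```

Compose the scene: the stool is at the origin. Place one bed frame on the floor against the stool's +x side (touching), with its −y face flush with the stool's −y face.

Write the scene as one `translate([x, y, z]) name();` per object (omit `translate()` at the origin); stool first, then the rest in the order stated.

stool();
translate([294, 0, 0]) bed_frame();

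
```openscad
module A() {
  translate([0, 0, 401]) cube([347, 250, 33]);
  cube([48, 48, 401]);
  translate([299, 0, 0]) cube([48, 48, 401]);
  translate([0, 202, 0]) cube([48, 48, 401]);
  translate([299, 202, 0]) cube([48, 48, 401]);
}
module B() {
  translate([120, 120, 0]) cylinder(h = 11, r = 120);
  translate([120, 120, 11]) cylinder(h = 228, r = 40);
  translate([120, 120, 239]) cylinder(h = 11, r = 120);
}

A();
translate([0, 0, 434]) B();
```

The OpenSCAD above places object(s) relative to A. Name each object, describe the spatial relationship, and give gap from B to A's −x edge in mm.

A is a stool. B is a spool. The spool is on top of the stool. The gap from the spool to the stool's −x edge is 0 mm.

The spool's min-x is at 0; the stool's min-x is 0; gap = 0 mm.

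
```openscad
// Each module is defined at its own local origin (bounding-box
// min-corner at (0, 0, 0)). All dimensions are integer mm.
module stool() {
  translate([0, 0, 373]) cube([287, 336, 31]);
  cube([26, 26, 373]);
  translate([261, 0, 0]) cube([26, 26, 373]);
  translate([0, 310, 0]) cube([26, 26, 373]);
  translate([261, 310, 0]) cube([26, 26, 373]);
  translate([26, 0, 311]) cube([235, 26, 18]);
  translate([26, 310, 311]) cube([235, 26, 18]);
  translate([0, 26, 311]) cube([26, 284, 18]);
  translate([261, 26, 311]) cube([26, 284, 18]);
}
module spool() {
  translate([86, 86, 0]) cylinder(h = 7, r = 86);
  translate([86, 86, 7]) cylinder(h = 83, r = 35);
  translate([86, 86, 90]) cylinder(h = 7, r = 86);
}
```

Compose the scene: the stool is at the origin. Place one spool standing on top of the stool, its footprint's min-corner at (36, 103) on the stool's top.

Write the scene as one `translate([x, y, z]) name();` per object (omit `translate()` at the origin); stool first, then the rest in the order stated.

stool();
translate([36, 103, 404]) spool();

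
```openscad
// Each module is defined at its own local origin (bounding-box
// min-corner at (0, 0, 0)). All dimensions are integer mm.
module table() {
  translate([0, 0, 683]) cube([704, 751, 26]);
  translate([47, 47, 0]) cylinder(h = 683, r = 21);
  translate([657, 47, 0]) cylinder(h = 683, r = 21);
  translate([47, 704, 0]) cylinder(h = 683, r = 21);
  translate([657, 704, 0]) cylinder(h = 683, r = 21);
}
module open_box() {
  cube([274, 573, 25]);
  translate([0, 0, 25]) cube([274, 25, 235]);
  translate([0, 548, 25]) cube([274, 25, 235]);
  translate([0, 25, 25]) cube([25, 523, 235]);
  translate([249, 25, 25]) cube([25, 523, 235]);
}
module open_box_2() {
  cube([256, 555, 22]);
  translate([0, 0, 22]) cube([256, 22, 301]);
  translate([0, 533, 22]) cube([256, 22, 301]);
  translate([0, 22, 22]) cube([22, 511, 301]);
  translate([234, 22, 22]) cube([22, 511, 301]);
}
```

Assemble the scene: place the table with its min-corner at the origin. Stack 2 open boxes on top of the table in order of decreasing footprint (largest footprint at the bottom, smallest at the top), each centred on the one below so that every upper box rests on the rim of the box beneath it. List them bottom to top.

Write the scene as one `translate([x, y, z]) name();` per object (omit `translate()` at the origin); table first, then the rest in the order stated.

table();
translate([215, 89, 709]) open_box();
translate([224, 98, 969]) open_box_2();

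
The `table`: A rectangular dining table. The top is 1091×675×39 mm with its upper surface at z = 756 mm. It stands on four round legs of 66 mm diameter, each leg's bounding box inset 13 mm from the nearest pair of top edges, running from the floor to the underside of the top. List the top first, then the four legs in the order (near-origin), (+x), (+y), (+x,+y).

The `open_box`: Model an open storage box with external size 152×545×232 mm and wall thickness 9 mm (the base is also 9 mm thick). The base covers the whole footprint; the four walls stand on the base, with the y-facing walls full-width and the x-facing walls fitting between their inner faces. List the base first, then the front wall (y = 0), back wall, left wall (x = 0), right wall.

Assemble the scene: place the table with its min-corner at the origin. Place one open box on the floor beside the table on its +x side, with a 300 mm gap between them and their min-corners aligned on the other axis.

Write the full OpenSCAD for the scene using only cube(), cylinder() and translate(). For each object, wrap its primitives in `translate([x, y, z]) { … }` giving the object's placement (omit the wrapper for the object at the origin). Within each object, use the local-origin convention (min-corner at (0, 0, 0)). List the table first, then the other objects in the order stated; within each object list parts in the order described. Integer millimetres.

translate([0, 0, 717]) cube([1091, 675, 39]);
translate([46, 46, 0]) cylinder(h = 717, r = 33);
translate([1045, 46, 0]) cylinder(h = 717, r = 33);
translate([46, 629, 0]) cylinder(h = 717, r = 33);
translate([1045, 629, 0]) cylinder(h = 717, r = 33);
translate([1391, 0, 0]) {
  cube([152, 545, 9]);
  translate([0, 0, 9]) cube([152, 9, 223]);
  translate([0, 536, 9]) cube([152, 9, 223]);
  translate([0, 9, 9]) cube([9, 527, 223]);
  translate([143, 9, 9]) cube([9, 527, 223]);
}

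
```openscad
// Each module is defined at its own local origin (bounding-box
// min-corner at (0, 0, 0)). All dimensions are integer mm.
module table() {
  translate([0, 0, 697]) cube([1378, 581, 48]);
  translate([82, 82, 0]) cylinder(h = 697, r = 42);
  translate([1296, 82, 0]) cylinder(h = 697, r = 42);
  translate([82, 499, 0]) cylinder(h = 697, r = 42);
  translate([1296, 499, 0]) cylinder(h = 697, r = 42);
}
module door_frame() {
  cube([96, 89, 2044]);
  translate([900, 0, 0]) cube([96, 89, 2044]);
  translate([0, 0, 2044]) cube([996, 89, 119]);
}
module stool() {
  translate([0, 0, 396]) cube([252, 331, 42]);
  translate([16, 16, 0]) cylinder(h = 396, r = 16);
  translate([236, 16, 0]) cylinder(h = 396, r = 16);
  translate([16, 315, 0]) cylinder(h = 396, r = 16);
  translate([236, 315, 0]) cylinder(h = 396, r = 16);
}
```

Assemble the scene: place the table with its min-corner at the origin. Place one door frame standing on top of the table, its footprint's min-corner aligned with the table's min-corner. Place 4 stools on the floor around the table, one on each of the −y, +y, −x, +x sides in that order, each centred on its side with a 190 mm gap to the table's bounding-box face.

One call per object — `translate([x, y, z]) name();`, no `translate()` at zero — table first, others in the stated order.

table();
translate([0, 0, 745]) door_frame();
translate([563, -521, 0]) stool();
translate([563, 771, 0]) stool();
translate([-442, 125, 0]) stool();
translate([1568, 125, 0]) stool();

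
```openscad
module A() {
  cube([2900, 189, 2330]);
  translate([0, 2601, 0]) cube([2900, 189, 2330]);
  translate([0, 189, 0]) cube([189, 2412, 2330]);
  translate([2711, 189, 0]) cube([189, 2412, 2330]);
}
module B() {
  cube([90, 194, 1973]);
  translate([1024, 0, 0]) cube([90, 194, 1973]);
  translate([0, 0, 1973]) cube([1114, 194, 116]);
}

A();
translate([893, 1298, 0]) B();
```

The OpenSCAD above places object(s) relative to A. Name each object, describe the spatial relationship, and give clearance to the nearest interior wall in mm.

Clearances: x = 704, y = 1109; minimum 704 mm.

A is a house frame. B is a door frame. The door frame sits inside the house frame, centred. The clearance to the nearest interior wall is 704 mm.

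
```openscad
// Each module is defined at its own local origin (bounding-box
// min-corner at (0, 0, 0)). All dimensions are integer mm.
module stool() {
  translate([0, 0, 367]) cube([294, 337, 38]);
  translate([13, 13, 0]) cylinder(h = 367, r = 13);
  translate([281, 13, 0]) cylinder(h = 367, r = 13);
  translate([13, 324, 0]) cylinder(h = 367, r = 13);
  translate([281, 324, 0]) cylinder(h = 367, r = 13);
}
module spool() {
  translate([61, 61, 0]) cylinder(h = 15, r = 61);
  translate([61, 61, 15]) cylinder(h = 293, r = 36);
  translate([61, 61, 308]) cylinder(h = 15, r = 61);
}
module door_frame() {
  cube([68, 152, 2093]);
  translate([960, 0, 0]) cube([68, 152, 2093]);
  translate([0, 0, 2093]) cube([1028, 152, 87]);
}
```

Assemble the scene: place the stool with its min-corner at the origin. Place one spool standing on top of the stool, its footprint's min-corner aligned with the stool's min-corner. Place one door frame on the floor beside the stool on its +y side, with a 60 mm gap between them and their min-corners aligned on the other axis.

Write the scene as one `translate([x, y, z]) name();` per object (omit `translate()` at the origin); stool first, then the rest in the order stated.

stool();
translate([0, 0, 405]) spool();
translate([0, 397, 0]) door_frame();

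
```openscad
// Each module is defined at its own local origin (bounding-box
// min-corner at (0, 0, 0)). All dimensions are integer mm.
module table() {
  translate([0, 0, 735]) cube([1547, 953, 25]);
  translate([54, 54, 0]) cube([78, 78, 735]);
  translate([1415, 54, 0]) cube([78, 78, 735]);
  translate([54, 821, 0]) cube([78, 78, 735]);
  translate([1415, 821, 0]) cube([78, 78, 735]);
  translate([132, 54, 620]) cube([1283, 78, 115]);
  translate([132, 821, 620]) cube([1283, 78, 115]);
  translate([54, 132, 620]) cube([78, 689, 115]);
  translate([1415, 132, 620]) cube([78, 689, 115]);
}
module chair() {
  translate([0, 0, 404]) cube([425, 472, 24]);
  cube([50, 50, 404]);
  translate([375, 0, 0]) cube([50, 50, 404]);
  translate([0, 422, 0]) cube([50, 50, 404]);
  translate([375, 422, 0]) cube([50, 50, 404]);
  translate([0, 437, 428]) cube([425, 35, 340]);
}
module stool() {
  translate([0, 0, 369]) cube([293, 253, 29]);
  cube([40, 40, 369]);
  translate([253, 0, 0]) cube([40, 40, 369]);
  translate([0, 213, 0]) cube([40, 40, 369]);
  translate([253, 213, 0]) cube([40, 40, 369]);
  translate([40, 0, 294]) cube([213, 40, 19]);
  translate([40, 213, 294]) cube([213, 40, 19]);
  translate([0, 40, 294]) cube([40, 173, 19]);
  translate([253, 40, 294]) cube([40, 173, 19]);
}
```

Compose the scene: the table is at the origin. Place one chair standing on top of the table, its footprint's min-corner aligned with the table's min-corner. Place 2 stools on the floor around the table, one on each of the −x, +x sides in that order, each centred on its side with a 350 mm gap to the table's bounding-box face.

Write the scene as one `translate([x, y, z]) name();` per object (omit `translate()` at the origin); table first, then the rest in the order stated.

table();
translate([0, 0, 760]) chair();
translate([-643, 350, 0]) stool();
translate([1897, 350, 0]) stool();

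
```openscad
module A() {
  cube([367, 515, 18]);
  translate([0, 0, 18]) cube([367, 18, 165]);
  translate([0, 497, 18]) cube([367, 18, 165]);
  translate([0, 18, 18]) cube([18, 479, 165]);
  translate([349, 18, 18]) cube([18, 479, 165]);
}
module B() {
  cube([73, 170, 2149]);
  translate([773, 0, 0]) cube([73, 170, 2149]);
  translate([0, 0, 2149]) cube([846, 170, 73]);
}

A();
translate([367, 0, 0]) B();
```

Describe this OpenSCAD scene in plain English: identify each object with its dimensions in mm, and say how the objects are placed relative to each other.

A is an open storage box with external size 367×515×183 mm and wall thickness 18 mm (the base is also 18 mm thick). The base covers the whole footprint; the four walls stand on the base, with the y-facing walls full-width and the x-facing walls fitting between their inner faces.

B is a rectangular door frame: two vertical jambs of 73×170 mm section, 2149 mm tall, with a clear opening 700 mm wide between their inner faces. A header 73 mm tall and 170 mm deep lies on top of the jambs and spans the full outside width.

The door frame is against the open box's +x side, with their −y faces flush.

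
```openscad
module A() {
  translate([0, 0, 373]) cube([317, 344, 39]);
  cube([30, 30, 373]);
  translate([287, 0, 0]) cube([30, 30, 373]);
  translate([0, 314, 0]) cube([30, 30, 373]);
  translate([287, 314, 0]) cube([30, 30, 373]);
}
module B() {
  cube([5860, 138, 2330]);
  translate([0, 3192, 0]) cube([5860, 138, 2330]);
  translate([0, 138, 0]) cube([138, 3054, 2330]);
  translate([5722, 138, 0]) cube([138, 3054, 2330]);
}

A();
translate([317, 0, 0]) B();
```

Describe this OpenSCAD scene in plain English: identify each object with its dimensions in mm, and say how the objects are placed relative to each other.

A is a simple wooden stool: a rectangular seat 317 mm (x) by 344 mm (y), 39 mm thick, top face at z = 412 mm, on four square legs, each 30×30 mm in cross-section. The legs rest on z = 0, each flush with a corner of the seat.

B is a box-shaped house frame (walls only): outside footprint 5860×3330 mm, wall height 2330 mm, wall thickness 138 mm. The two y-facing walls run the full x-width; the two x-facing walls fit between the inner faces of the y-facing walls.

The house frame is against the stool's +x side, with their −y faces flush.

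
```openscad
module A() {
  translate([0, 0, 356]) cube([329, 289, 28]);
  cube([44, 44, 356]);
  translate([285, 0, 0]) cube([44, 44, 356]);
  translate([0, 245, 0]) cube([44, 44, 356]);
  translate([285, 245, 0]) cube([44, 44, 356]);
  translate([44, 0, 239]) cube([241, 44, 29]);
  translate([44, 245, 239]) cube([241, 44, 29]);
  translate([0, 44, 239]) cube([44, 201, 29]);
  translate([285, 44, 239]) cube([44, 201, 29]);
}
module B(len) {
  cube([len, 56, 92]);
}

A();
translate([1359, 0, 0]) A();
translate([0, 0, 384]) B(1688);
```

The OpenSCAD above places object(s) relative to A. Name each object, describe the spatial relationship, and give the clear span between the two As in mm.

A is a stool. B is a beam. A beam spans the tops of two stools. The clear span between the two stools is 1030 mm.

Second stool starts at x = 1359; first ends at x = 329; clear span = 1359 − 329 = 1030 mm.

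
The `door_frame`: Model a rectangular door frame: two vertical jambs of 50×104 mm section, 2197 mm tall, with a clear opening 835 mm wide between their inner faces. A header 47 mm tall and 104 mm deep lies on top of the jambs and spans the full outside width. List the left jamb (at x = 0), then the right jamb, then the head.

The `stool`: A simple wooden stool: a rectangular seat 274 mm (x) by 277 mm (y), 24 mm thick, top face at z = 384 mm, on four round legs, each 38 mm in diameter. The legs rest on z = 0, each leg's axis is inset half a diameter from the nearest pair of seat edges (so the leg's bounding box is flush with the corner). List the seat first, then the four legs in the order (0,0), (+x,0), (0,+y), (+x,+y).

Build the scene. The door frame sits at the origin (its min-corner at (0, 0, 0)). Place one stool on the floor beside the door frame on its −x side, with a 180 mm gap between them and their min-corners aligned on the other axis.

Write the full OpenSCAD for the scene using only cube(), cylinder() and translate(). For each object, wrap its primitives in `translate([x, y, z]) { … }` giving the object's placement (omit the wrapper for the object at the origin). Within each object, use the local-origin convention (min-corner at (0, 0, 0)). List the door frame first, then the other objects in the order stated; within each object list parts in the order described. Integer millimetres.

cube([50, 104, 2197]);
translate([885, 0, 0]) cube([50, 104, 2197]);
translate([0, 0, 2197]) cube([935, 104, 47]);
translate([-454, 0, 0]) {
  translate([0, 0, 360]) cube([274, 277, 24]);
  translate([19, 19, 0]) cylinder(h = 360, r = 19);
  translate([255, 19, 0]) cylinder(h = 360, r = 19);
  translate([19, 258, 0]) cylinder(h = 360, r = 19);
  translate([255, 258, 0]) cylinder(h = 360, r = 19);
}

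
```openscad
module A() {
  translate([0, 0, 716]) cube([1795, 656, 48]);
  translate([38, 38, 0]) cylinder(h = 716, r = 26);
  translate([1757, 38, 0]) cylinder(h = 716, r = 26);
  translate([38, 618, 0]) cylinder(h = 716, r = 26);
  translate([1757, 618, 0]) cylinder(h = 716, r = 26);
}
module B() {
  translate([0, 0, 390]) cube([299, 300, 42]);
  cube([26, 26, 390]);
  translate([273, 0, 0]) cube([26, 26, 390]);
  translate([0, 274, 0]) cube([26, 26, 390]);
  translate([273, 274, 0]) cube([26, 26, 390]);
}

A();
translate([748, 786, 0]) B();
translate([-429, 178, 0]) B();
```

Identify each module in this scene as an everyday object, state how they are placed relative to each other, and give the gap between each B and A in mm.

A is a table. B is a stool. Two stools sit around the table at the +y, −x sides. The gap between each stool and the table is 130 mm.

Each stool's nearest face is 130 mm from the table's bounding box.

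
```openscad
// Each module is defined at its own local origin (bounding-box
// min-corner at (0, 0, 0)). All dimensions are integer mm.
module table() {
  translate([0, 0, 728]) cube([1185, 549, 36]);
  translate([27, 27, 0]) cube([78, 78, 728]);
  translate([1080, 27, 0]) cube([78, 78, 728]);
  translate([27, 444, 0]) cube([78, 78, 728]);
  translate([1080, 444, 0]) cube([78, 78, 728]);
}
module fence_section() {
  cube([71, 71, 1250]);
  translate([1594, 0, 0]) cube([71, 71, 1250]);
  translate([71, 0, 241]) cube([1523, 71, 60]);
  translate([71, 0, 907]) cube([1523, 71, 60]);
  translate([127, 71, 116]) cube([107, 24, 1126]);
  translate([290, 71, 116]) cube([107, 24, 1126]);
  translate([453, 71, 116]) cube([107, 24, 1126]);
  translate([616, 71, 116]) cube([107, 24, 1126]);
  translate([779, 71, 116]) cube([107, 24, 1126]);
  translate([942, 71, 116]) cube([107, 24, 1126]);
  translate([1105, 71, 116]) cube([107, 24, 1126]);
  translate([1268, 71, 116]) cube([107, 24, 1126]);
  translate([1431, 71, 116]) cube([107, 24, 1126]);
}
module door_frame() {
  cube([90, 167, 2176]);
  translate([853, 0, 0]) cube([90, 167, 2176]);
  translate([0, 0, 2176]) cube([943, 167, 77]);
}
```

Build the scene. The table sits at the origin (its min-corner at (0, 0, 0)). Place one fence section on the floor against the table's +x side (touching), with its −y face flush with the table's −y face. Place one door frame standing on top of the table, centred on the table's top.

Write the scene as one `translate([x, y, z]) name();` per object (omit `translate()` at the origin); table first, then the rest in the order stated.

table();
translate([1185, 0, 0]) fence_section();
translate([121, 191, 764]) door_frame();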